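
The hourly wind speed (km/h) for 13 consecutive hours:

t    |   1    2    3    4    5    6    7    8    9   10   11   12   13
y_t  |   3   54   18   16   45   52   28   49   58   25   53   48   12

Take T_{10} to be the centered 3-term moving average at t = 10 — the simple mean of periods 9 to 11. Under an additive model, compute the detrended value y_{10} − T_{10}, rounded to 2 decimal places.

Trend T_10 = (58 + 25 + 53) / 3 = 136/3 = 45.3333
Detrended value: 25 − 45.3333 = -20.33

-20.33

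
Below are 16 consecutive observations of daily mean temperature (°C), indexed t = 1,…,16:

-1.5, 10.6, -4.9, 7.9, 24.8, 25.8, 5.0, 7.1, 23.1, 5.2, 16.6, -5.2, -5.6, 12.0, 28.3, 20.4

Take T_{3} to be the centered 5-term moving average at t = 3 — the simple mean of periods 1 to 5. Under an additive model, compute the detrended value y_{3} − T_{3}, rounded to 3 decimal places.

-12.280

Trend T_3 = ((-1.5) + 10.6 + (-4.9) + 7.9 + 24.8) / 5 = 36.9/5 = 7.38000
Detrended value: -4.9 − 7.38000 = -12.280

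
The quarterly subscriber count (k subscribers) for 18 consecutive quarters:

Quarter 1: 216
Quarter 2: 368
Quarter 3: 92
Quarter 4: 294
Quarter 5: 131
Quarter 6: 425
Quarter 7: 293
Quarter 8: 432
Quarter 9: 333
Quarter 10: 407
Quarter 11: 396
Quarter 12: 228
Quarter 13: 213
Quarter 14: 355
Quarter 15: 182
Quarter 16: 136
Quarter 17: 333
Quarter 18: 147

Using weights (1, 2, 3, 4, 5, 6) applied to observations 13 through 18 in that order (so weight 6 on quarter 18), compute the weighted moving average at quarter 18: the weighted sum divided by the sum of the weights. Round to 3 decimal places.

Weighted sum: 1·213 + 2·355 + 3·182 + 4·136 + 5·333 + 6·147 = 213 + 710 + 546 + 544 + 1665 + 882 = 4560
Weight total: 1 + 2 + 3 + 4 + 5 + 6 = 21
WMA = 4560 / 21 = 217.143

217.143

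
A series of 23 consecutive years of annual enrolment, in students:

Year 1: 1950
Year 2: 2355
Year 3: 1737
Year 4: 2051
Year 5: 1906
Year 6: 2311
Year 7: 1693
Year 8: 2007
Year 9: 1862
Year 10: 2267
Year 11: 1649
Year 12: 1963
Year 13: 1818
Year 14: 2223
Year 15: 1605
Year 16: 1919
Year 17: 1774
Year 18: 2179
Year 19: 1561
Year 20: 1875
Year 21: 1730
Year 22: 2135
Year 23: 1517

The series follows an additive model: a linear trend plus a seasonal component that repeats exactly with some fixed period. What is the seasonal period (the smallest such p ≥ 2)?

First differences y_{t+1} − y_t: 405, -618, 314, -145, 405, -618, 314, -145, 405, -618, …
The difference pattern repeats every 4 terms and not for any smaller step, so p = 4.

4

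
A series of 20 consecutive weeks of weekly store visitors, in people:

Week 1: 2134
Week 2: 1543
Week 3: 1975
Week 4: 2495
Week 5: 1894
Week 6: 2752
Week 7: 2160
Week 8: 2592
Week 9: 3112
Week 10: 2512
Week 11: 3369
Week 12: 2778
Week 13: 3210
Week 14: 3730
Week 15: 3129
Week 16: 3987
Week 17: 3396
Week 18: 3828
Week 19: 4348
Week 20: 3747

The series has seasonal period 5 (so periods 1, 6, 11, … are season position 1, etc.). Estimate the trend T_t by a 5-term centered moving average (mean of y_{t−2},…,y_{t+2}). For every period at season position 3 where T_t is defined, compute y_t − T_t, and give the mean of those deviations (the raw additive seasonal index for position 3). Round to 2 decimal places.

-33.30

Season position 3 occurs at t = 3, 8, 13, 18 (where T_t is defined).
t=3: T_3 = 2008.2000; y_3 − T_3 = 1975 − 2008.2000 = -33.2000
t=8: T_8 = 2625.6000; y_8 − T_8 = 2592 − 2625.6000 = -33.6000
t=13: T_13 = 3243.2000; y_13 − T_13 = 3210 − 3243.2000 = -33.2000
t=18: T_18 = 3861.2000; y_18 − T_18 = 3828 − 3861.2000 = -33.2000
Mean deviation: (-33.2000 + -33.6000 + -33.2000 + -33.2000) / 4 = -33.30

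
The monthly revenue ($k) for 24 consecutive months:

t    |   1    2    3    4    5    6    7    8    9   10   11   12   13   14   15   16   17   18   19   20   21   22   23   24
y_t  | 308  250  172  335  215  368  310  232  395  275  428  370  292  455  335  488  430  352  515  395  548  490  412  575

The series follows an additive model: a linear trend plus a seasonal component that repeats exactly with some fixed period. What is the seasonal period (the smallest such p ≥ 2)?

5

First differences y_{t+1} − y_t: -58, -78, 163, -120, 153, -58, -78, 163, -120, 153, -58, -78, …
The difference pattern repeats every 5 terms and not for any smaller step, so p = 5.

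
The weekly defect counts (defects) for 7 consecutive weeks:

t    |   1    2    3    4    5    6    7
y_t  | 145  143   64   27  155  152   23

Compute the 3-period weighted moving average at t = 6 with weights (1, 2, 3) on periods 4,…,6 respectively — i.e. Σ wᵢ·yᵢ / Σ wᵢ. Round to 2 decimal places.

Weighted sum: 1·27 + 2·155 + 3·152 = 27 + 310 + 456 = 793
Weight total: 1 + 2 + 3 = 6
WMA = 793 / 6 = 132.17

132.17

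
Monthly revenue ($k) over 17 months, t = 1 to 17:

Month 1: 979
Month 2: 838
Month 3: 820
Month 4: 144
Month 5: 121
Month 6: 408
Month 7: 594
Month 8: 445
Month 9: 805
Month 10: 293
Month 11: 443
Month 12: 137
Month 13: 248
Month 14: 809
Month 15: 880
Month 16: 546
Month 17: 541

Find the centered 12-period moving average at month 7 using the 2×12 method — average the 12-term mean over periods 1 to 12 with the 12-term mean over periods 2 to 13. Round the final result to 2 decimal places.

471.79

Sum over 1–12: 979 + 838 + 820 + 144 + 121 + 408 + 594 + 445 + 805 + 293 + 443 + 137 = 6027
Sum over 2–13: 838 + 820 + 144 + 121 + 408 + 594 + 445 + 805 + 293 + 443 + 137 + 248 = 5296
CMA at t=7 = (6027 + 5296) / (2·12) = 11323 / 24 = 471.79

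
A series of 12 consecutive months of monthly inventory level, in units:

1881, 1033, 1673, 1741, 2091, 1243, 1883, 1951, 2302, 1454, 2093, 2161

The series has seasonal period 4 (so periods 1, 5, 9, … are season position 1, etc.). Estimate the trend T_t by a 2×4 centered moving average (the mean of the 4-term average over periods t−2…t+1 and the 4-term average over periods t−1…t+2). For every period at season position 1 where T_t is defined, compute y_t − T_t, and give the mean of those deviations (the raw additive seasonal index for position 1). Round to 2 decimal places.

Season position 1 occurs at t = 5, 9 (where T_t is defined).
t=5: T_5 = 1713.2500; y_5 − T_5 = 2091 − 1713.2500 = 377.7500
t=9: T_9 = 1923.7500; y_9 − T_9 = 2302 − 1923.7500 = 378.2500
Mean deviation: (377.7500 + 378.2500) / 2 = 378.00

378.00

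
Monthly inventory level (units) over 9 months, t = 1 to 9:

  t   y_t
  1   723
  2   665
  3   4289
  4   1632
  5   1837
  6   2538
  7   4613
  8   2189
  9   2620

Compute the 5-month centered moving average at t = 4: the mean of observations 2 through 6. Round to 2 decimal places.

Sum of periods 2–6: 665 + 4289 + 1632 + 1837 + 2538 = 10961
Divide by 5: 10961 / 5 = 2192.20

2192.20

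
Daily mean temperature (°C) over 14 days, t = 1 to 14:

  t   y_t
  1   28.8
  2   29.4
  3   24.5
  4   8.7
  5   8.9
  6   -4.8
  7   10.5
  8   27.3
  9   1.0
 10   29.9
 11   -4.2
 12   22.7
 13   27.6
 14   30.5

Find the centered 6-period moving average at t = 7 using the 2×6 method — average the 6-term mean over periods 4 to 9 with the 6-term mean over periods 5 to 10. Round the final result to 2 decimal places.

10.37

Sum over 4–9: 8.7 + 8.9 + (-4.8) + 10.5 + 27.3 + 1.0 = 51.6
Sum over 5–10: 8.9 + (-4.8) + 10.5 + 27.3 + 1.0 + 29.9 = 72.8
CMA at t=7 = (51.6 + 72.8) / (2·6) = 124.4 / 12 = 10.37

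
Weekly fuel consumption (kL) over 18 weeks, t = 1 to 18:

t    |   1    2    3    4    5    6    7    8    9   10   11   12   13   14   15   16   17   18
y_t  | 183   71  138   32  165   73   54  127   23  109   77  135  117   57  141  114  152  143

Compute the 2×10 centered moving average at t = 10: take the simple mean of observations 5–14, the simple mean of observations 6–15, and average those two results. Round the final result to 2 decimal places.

92.50

Sum over 5–14: 165 + 73 + 54 + 127 + 23 + 109 + 77 + 135 + 117 + 57 = 937
Sum over 6–15: 73 + 54 + 127 + 23 + 109 + 77 + 135 + 117 + 57 + 141 = 913
CMA at t=10 = (937 + 913) / (2·10) = 1850 / 20 = 92.50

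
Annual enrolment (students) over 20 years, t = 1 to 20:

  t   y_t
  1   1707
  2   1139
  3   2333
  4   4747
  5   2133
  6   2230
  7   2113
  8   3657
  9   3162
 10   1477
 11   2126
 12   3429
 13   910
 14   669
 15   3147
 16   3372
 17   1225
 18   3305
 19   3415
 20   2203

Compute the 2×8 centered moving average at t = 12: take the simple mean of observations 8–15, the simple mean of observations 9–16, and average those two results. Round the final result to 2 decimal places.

Sum over 8–15: 3657 + 3162 + 1477 + 2126 + 3429 + 910 + 669 + 3147 = 18577
Sum over 9–16: 3162 + 1477 + 2126 + 3429 + 910 + 669 + 3147 + 3372 = 18292
CMA at t=12 = (18577 + 18292) / (2·8) = 36869 / 16 = 2304.31

2304.31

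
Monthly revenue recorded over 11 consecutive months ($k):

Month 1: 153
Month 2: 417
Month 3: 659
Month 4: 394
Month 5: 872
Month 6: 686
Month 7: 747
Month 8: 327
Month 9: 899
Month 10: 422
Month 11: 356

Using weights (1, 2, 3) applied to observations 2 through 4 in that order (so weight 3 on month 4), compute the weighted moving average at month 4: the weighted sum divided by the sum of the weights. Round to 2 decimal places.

486.17

Weighted sum: 1·417 + 2·659 + 3·394 = 417 + 1318 + 1182 = 2917
Weight total: 1 + 2 + 3 = 6
WMA = 2917 / 6 = 486.17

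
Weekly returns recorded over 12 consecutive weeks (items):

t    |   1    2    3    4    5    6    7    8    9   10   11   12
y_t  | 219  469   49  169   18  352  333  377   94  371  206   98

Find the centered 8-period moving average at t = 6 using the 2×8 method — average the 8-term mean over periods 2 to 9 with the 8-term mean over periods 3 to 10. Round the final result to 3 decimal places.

Sum over 2–9: 469 + 49 + 169 + 18 + 352 + 333 + 377 + 94 = 1861
Sum over 3–10: 49 + 169 + 18 + 352 + 333 + 377 + 94 + 371 = 1763
CMA at t=6 = (1861 + 1763) / (2·8) = 3624 / 16 = 226.500

226.500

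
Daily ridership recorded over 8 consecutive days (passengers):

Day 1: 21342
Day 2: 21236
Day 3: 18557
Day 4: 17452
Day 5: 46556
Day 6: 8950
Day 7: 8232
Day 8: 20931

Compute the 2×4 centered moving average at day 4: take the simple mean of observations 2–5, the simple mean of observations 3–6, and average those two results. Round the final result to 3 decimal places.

24414.500

Sum over 2–5: 21236 + 18557 + 17452 + 46556 = 103801
Sum over 3–6: 18557 + 17452 + 46556 + 8950 = 91515
CMA at t=4 = (103801 + 91515) / (2·4) = 195316 / 8 = 24414.500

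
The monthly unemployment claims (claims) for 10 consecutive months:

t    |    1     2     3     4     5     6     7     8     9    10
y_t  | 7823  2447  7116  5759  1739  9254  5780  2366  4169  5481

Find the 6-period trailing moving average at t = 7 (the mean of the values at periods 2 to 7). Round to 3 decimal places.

Sum of periods 2–7: 2447 + 7116 + 5759 + 1739 + 9254 + 5780 = 32095
Divide by 6: 32095 / 6 = 5349.167

5349.167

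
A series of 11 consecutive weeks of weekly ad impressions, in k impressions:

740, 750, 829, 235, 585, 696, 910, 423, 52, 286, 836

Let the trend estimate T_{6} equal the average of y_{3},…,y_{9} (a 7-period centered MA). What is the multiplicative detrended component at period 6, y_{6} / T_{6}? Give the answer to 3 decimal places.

Trend T_6 = (829 + 235 + 585 + 696 + 910 + 423 + 52) / 7 = 3730/7 = 532.85714
Ratio to trend: 696 / 532.85714 = 1.306

1.306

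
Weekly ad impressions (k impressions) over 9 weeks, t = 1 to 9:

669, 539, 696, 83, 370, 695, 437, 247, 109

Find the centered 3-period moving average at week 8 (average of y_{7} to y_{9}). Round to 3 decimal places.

Sum of periods 7–9: 437 + 247 + 109 = 793
Divide by 3: 793 / 3 = 264.333

264.333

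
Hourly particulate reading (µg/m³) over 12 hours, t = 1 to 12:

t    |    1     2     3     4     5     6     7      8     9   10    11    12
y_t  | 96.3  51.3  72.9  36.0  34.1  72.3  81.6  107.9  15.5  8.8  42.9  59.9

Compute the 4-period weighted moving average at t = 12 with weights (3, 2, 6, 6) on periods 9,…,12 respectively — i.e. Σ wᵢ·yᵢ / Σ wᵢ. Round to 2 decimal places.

Weighted sum: 3·15.5 + 2·8.8 + 6·42.9 + 6·59.9 = 46.5 + 17.6 + 257.4 + 359.4 = 680.9
Weight total: 3 + 2 + 6 + 6 = 17
WMA = 680.9 / 17 = 40.05

40.05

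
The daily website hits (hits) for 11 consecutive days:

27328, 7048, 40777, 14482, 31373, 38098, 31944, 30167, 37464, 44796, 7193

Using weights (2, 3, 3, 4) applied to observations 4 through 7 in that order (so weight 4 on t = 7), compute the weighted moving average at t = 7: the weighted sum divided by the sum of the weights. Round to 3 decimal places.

Weighted sum: 2·14482 + 3·31373 + 3·38098 + 4·31944 = 28964 + 94119 + 114294 + 127776 = 365153
Weight total: 2 + 3 + 3 + 4 = 12
WMA = 365153 / 12 = 30429.417

30429.417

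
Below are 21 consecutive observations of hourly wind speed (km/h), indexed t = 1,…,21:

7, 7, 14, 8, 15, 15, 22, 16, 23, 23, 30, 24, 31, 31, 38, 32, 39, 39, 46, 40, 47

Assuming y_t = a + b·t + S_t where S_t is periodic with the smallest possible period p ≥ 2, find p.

4

First differences y_{t+1} − y_t: 0, 7, -6, 7, 0, 7, -6, 7, 0, 7, …
The difference pattern repeats every 4 terms and not for any smaller step, so p = 4.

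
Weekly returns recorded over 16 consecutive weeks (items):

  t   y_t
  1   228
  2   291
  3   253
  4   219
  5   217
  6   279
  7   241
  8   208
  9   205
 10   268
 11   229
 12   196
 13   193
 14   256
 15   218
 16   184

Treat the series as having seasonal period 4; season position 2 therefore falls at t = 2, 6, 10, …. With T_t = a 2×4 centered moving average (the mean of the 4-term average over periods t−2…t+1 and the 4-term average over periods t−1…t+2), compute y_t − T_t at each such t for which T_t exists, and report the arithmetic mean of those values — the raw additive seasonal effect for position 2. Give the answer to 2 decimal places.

Season position 2 occurs at t = 6, 10, 14 (where T_t is defined).
t=6: T_6 = 237.6250; y_6 − T_6 = 279 − 237.6250 = 41.3750
t=10: T_10 = 226.0000; y_10 − T_10 = 268 − 226.0000 = 42.0000
t=14: T_14 = 214.2500; y_14 − T_14 = 256 − 214.2500 = 41.7500
Mean deviation: (41.3750 + 42.0000 + 41.7500) / 3 = 41.71

41.71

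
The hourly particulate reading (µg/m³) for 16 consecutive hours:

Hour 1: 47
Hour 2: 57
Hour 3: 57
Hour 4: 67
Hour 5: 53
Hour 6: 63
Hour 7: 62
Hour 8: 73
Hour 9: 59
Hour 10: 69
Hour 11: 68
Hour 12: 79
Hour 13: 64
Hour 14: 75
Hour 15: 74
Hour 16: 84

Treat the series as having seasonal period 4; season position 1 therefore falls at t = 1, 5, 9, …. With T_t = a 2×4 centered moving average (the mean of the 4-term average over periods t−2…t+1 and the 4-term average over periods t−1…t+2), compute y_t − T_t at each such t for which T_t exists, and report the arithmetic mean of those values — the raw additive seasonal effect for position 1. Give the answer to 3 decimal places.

Season position 1 occurs at t = 5, 9, 13 (where T_t is defined).
t=5: T_5 = 60.62500; y_5 − T_5 = 53 − 60.62500 = -7.62500
t=9: T_9 = 66.50000; y_9 − T_9 = 59 − 66.50000 = -7.50000
t=13: T_13 = 72.25000; y_13 − T_13 = 64 − 72.25000 = -8.25000
Mean deviation: (-7.62500 + -7.50000 + -8.25000) / 3 = -7.792

-7.792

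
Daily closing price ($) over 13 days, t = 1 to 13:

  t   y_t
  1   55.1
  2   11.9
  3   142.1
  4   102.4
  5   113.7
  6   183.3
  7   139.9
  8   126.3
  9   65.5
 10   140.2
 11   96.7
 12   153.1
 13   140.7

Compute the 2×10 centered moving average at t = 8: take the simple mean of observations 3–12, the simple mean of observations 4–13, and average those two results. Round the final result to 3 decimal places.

126.250

Sum over 3–12: 142.1 + 102.4 + 113.7 + 183.3 + 139.9 + 126.3 + 65.5 + 140.2 + 96.7 + 153.1 = 1263.2
Sum over 4–13: 102.4 + 113.7 + 183.3 + 139.9 + 126.3 + 65.5 + 140.2 + 96.7 + 153.1 + 140.7 = 1261.8
CMA at t=8 = (1263.2 + 1261.8) / (2·10) = 2525.0 / 20 = 126.250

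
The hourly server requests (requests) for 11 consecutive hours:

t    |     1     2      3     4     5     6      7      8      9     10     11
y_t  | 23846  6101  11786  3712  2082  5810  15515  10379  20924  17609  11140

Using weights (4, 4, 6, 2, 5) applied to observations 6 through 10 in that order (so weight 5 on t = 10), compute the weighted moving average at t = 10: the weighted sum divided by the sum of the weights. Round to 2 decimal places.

Weighted sum: 4·5810 + 4·15515 + 6·10379 + 2·20924 + 5·17609 = 23240 + 62060 + 62274 + 41848 + 88045 = 277467
Weight total: 4 + 4 + 6 + 2 + 5 = 21
WMA = 277467 / 21 = 13212.71

13212.71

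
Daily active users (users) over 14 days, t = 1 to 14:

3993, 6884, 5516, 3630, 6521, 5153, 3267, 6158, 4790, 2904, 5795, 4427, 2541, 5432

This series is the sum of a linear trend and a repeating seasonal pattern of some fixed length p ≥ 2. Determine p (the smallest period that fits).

First differences y_{t+1} − y_t: 2891, -1368, -1886, 2891, -1368, -1886, 2891, -1368, …
The difference pattern repeats every 3 terms and not for any smaller step, so p = 3.

3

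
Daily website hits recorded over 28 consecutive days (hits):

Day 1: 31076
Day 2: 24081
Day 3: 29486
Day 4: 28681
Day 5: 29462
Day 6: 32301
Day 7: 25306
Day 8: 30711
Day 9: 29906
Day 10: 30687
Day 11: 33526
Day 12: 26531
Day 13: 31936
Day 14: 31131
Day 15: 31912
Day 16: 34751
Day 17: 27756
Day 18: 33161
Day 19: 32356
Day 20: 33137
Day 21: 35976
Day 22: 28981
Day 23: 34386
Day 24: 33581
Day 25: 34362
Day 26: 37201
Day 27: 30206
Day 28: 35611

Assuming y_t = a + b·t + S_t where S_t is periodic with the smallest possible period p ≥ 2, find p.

First differences y_{t+1} − y_t: -6995, 5405, -805, 781, 2839, -6995, 5405, -805, 781, 2839, -6995, 5405, …
The difference pattern repeats every 5 terms and not for any smaller step, so p = 5.

5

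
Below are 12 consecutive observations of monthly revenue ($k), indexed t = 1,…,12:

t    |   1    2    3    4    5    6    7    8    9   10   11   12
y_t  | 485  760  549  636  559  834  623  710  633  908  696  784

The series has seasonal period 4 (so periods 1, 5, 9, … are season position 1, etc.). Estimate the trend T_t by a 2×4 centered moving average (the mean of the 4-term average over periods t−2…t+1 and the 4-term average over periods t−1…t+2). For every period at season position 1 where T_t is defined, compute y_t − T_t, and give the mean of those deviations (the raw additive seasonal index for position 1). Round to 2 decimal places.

-94.69

Season position 1 occurs at t = 5, 9 (where T_t is defined).
t=5: T_5 = 653.7500; y_5 − T_5 = 559 − 653.7500 = -94.7500
t=9: T_9 = 727.6250; y_9 − T_9 = 633 − 727.6250 = -94.6250
Mean deviation: (-94.7500 + -94.6250) / 2 = -94.69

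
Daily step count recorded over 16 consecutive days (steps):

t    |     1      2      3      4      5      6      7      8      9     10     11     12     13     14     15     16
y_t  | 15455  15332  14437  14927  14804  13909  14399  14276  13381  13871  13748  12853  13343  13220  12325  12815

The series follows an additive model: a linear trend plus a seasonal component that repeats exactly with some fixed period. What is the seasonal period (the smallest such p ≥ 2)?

First differences y_{t+1} − y_t: -123, -895, 490, -123, -895, 490, -123, -895, …
The difference pattern repeats every 3 terms and not for any smaller step, so p = 3.

3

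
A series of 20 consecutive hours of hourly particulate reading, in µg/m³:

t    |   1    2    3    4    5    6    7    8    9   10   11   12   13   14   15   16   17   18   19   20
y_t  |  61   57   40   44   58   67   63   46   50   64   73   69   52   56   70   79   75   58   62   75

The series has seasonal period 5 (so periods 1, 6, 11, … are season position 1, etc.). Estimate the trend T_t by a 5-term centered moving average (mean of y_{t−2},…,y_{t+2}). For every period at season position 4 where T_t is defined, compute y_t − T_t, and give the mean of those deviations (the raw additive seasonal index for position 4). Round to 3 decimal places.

-9.200

Season position 4 occurs at t = 4, 9, 14 (where T_t is defined).
t=4: T_4 = 53.20000; y_4 − T_4 = 44 − 53.20000 = -9.20000
t=9: T_9 = 59.20000; y_9 − T_9 = 50 − 59.20000 = -9.20000
t=14: T_14 = 65.20000; y_14 − T_14 = 56 − 65.20000 = -9.20000
Mean deviation: (-9.20000 + -9.20000 + -9.20000) / 3 = -9.200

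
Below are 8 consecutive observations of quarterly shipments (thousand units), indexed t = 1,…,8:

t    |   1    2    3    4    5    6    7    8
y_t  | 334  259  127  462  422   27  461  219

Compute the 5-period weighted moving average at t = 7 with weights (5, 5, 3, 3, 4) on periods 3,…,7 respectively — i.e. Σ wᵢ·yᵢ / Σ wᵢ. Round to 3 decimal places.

306.800

Weighted sum: 5·127 + 5·462 + 3·422 + 3·27 + 4·461 = 635 + 2310 + 1266 + 81 + 1844 = 6136
Weight total: 5 + 5 + 3 + 3 + 4 = 20
WMA = 6136 / 20 = 306.800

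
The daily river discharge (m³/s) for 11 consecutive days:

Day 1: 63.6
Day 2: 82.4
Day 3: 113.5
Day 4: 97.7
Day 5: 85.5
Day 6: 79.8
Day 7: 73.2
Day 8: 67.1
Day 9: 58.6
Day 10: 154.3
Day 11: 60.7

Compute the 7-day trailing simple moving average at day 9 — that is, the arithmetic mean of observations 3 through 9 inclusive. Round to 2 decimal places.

Sum of periods 3–9: 113.5 + 97.7 + 85.5 + 79.8 + 73.2 + 67.1 + 58.6 = 575.4
Divide by 7: 575.4 / 7 = 82.20

82.20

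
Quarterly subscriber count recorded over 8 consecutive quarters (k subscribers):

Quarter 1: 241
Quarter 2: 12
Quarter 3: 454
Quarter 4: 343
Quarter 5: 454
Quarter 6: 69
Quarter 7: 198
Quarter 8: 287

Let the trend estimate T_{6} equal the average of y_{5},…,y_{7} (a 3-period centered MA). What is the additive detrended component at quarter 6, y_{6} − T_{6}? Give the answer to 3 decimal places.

-171.333

Trend T_6 = (454 + 69 + 198) / 3 = 721/3 = 240.33333
Detrended value: 69 − 240.33333 = -171.333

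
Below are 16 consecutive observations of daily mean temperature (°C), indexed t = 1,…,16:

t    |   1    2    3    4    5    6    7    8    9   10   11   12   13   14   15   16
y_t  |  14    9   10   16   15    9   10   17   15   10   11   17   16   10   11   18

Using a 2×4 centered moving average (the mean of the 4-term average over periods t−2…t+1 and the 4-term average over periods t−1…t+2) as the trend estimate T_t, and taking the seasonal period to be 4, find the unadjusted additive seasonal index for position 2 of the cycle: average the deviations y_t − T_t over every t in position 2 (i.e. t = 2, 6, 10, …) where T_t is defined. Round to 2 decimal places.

-3.50

Season position 2 occurs at t = 6, 10, 14 (where T_t is defined).
t=6: T_6 = 12.6250; y_6 − T_6 = 9 − 12.6250 = -3.6250
t=10: T_10 = 13.2500; y_10 − T_10 = 10 − 13.2500 = -3.2500
t=14: T_14 = 13.6250; y_14 − T_14 = 10 − 13.6250 = -3.6250
Mean deviation: (-3.6250 + -3.2500 + -3.6250) / 3 = -3.50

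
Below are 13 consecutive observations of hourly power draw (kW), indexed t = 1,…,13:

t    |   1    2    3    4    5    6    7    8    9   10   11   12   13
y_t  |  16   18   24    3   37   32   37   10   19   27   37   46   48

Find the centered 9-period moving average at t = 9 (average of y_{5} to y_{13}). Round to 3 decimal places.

32.556

Sum of periods 5–13: 37 + 32 + 37 + 10 + 19 + 27 + 37 + 46 + 48 = 293
Divide by 9: 293 / 9 = 32.556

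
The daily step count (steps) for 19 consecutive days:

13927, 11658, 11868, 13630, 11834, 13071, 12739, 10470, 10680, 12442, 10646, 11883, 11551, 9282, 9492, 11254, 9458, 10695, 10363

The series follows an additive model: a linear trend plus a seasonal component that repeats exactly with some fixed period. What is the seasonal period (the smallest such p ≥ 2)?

6

First differences y_{t+1} − y_t: -2269, 210, 1762, -1796, 1237, -332, -2269, 210, 1762, -1796, 1237, -332, -2269, 210, …
The difference pattern repeats every 6 terms and not for any smaller step, so p = 6.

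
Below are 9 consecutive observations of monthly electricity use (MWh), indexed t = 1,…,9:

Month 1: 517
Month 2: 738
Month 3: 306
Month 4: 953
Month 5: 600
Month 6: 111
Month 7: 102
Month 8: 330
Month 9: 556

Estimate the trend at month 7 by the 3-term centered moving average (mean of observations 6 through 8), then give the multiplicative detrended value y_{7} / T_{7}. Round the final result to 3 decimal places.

0.564

Trend T_7 = (111 + 102 + 330) / 3 = 543/3 = 181.00000
Ratio to trend: 102 / 181.00000 = 0.564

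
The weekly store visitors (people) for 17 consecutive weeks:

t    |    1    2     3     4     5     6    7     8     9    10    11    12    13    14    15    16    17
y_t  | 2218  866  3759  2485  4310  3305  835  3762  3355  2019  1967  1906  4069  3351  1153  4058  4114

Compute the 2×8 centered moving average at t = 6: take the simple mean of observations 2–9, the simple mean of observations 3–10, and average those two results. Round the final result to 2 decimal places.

2906.69

Sum over 2–9: 866 + 3759 + 2485 + 4310 + 3305 + 835 + 3762 + 3355 = 22677
Sum over 3–10: 3759 + 2485 + 4310 + 3305 + 835 + 3762 + 3355 + 2019 = 23830
CMA at t=6 = (22677 + 23830) / (2·8) = 46507 / 16 = 2906.69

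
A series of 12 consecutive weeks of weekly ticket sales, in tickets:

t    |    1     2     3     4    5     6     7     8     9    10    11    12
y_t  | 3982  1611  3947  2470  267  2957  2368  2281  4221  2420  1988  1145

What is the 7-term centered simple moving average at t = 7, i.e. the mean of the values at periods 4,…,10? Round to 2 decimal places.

2426.29

Sum of periods 4–10: 2470 + 267 + 2957 + 2368 + 2281 + 4221 + 2420 = 16984
Divide by 7: 16984 / 7 = 2426.29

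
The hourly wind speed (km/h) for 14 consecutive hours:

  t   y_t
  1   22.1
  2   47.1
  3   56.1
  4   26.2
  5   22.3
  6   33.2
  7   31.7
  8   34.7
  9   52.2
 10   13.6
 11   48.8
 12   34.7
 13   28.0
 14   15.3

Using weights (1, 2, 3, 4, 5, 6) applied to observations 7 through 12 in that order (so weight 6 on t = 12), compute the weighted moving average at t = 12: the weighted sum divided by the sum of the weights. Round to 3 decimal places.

36.395

Weighted sum: 1·31.7 + 2·34.7 + 3·52.2 + 4·13.6 + 5·48.8 + 6·34.7 = 31.7 + 69.4 + 156.6 + 54.4 + 244.0 + 208.2 = 764.3
Weight total: 1 + 2 + 3 + 4 + 5 + 6 = 21
WMA = 764.3 / 21 = 36.395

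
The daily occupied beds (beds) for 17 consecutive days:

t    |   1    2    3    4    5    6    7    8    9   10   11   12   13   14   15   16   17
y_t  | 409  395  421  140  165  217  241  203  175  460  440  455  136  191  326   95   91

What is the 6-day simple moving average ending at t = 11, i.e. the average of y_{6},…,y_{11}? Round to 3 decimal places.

Sum of periods 6–11: 217 + 241 + 203 + 175 + 460 + 440 = 1736
Divide by 6: 1736 / 6 = 289.333

289.333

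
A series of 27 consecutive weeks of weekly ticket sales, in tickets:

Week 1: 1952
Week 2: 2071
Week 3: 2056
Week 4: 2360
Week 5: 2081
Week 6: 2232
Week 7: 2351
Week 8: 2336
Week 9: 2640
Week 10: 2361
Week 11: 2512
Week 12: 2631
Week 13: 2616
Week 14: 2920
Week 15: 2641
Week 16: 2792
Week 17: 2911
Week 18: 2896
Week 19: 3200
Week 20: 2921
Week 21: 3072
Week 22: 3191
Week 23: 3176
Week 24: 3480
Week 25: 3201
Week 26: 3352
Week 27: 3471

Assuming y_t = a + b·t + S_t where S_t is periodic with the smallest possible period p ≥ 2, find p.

First differences y_{t+1} − y_t: 119, -15, 304, -279, 151, 119, -15, 304, -279, 151, 119, -15, …
The difference pattern repeats every 5 terms and not for any smaller step, so p = 5.

5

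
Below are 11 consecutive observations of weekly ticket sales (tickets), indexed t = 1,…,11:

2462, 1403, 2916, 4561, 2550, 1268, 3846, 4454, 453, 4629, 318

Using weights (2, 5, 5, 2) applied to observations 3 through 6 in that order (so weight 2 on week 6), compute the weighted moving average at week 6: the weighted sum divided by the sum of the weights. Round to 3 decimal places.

Weighted sum: 2·2916 + 5·4561 + 5·2550 + 2·1268 = 5832 + 22805 + 12750 + 2536 = 43923
Weight total: 2 + 5 + 5 + 2 = 14
WMA = 43923 / 14 = 3137.357

3137.357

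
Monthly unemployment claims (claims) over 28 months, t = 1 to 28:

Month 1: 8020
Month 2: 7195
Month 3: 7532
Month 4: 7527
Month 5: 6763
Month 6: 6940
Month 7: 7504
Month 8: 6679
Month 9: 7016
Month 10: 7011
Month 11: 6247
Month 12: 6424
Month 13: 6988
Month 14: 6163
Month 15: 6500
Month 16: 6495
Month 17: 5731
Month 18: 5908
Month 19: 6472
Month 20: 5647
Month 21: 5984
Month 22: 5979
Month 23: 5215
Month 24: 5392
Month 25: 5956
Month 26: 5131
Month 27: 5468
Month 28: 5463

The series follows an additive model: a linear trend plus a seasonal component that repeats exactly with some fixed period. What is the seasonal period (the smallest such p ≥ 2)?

First differences y_{t+1} − y_t: -825, 337, -5, -764, 177, 564, -825, 337, -5, -764, 177, 564, -825, 337, …
The difference pattern repeats every 6 terms and not for any smaller step, so p = 6.

6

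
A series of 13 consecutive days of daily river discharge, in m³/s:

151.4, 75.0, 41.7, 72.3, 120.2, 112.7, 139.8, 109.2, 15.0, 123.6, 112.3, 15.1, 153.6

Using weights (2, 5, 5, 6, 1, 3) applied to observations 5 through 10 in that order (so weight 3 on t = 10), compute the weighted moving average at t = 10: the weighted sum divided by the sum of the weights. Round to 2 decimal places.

Weighted sum: 2·120.2 + 5·112.7 + 5·139.8 + 6·109.2 + 1·15.0 + 3·123.6 = 240.4 + 563.5 + 699.0 + 655.2 + 15.0 + 370.8 = 2543.9
Weight total: 2 + 5 + 5 + 6 + 1 + 3 = 22
WMA = 2543.9 / 22 = 115.63

115.63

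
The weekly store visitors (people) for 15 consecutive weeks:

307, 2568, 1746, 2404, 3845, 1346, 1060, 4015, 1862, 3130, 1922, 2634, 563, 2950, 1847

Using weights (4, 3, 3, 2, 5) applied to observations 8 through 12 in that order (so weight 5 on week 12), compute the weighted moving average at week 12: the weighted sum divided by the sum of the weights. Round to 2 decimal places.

Weighted sum: 4·4015 + 3·1862 + 3·3130 + 2·1922 + 5·2634 = 16060 + 5586 + 9390 + 3844 + 13170 = 48050
Weight total: 4 + 3 + 3 + 2 + 5 = 17
WMA = 48050 / 17 = 2826.47

2826.47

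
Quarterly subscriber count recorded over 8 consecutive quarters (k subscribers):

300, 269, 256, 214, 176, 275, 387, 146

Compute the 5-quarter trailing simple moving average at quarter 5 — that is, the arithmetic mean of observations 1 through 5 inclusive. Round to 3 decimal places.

Sum of periods 1–5: 300 + 269 + 256 + 214 + 176 = 1215
Divide by 5: 1215 / 5 = 243.000

243.000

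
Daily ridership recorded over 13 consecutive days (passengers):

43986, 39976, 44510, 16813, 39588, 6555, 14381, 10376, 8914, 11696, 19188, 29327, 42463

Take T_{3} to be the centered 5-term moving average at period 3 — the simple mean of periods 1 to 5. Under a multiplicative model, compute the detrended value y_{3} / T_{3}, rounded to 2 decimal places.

1.20

Trend T_3 = (43986 + 39976 + 44510 + 16813 + 39588) / 5 = 184873/5 = 36974.6000
Ratio to trend: 44510 / 36974.6000 = 1.20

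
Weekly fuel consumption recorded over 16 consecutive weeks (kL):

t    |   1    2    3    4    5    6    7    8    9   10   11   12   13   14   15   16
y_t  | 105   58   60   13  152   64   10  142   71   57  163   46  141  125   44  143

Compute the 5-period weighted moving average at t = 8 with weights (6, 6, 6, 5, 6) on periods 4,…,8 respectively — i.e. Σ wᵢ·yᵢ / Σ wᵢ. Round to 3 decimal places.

78.483

Weighted sum: 6·13 + 6·152 + 6·64 + 5·10 + 6·142 = 78 + 912 + 384 + 50 + 852 = 2276
Weight total: 6 + 6 + 6 + 5 + 6 = 29
WMA = 2276 / 29 = 78.483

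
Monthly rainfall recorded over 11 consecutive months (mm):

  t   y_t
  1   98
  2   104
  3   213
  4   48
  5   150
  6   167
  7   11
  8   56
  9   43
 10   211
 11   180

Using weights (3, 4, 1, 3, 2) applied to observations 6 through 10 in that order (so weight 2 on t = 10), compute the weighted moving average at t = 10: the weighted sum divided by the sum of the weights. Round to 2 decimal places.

88.62

Weighted sum: 3·167 + 4·11 + 1·56 + 3·43 + 2·211 = 501 + 44 + 56 + 129 + 422 = 1152
Weight total: 3 + 4 + 1 + 3 + 2 = 13
WMA = 1152 / 13 = 88.62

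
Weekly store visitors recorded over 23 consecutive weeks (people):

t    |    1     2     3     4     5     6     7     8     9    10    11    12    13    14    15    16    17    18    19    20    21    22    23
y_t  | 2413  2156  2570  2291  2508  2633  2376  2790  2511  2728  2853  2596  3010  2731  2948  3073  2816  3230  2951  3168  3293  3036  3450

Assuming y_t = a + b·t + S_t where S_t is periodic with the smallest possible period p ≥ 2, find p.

5

First differences y_{t+1} − y_t: -257, 414, -279, 217, 125, -257, 414, -279, 217, 125, -257, 414, …
The difference pattern repeats every 5 terms and not for any smaller step, so p = 5.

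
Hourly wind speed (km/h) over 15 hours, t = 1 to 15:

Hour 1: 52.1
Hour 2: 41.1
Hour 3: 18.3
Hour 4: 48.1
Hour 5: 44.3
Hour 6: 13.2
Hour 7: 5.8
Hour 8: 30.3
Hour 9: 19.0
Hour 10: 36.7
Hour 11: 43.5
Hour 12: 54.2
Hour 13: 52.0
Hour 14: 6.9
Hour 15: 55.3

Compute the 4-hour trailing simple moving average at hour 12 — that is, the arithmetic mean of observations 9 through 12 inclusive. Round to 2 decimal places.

38.35

Sum of periods 9–12: 19.0 + 36.7 + 43.5 + 54.2 = 153.4
Divide by 4: 153.4 / 4 = 38.35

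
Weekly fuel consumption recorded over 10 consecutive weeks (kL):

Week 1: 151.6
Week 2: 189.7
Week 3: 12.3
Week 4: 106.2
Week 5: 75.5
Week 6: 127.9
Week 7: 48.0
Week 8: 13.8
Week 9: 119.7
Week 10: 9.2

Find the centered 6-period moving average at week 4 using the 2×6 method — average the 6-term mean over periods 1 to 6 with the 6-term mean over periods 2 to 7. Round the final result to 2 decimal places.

101.90

Sum over 1–6: 151.6 + 189.7 + 12.3 + 106.2 + 75.5 + 127.9 = 663.2
Sum over 2–7: 189.7 + 12.3 + 106.2 + 75.5 + 127.9 + 48.0 = 559.6
CMA at t=4 = (663.2 + 559.6) / (2·6) = 1222.8 / 12 = 101.90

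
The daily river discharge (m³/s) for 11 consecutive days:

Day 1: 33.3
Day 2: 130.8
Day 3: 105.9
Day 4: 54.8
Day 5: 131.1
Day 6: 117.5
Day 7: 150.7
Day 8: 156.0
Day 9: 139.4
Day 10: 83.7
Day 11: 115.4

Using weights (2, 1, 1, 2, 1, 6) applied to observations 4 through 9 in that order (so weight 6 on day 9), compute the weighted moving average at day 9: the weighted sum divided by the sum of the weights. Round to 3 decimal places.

Weighted sum: 2·54.8 + 1·131.1 + 1·117.5 + 2·150.7 + 1·156.0 + 6·139.4 = 109.6 + 131.1 + 117.5 + 301.4 + 156.0 + 836.4 = 1652.0
Weight total: 2 + 1 + 1 + 2 + 1 + 6 = 13
WMA = 1652.0 / 13 = 127.077

127.077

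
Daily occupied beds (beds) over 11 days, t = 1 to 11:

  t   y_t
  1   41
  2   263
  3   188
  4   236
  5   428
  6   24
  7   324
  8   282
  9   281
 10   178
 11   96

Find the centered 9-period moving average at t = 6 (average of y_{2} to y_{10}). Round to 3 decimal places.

Sum of periods 2–10: 263 + 188 + 236 + 428 + 24 + 324 + 282 + 281 + 178 = 2204
Divide by 9: 2204 / 9 = 244.889

244.889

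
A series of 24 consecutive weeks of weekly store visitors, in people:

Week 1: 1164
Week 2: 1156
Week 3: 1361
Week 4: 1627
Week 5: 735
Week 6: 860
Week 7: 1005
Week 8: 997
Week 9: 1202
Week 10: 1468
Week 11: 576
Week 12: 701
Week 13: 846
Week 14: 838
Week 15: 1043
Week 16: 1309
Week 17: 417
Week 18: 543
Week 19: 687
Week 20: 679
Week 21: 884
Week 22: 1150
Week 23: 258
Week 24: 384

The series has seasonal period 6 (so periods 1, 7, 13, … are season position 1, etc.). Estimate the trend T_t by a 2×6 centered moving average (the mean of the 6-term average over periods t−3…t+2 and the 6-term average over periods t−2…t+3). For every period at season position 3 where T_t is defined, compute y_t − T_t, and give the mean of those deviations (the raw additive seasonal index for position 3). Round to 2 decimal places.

Season position 3 occurs at t = 9, 15, 21 (where T_t is defined).
t=9: T_9 = 1004.7500; y_9 − T_9 = 1202 − 1004.7500 = 197.2500
t=15: T_15 = 845.8333; y_15 − T_15 = 1043 − 845.8333 = 197.1667
t=21: T_21 = 686.9167; y_21 − T_21 = 884 − 686.9167 = 197.0833
Mean deviation: (197.2500 + 197.1667 + 197.0833) / 3 = 197.17

197.17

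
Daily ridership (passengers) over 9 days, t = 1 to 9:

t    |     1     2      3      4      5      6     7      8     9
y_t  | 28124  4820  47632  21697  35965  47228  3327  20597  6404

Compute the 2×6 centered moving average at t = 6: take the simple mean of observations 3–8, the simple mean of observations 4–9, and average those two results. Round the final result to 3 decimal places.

25972.000

Sum over 3–8: 47632 + 21697 + 35965 + 47228 + 3327 + 20597 = 176446
Sum over 4–9: 21697 + 35965 + 47228 + 3327 + 20597 + 6404 = 135218
CMA at t=6 = (176446 + 135218) / (2·6) = 311664 / 12 = 25972.000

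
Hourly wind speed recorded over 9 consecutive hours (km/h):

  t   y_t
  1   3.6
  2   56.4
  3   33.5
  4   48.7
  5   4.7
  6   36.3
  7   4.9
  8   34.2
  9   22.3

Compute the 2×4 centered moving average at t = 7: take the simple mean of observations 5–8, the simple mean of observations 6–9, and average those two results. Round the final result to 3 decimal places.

Sum over 5–8: 4.7 + 36.3 + 4.9 + 34.2 = 80.1
Sum over 6–9: 36.3 + 4.9 + 34.2 + 22.3 = 97.7
CMA at t=7 = (80.1 + 97.7) / (2·4) = 177.8 / 8 = 22.225

22.225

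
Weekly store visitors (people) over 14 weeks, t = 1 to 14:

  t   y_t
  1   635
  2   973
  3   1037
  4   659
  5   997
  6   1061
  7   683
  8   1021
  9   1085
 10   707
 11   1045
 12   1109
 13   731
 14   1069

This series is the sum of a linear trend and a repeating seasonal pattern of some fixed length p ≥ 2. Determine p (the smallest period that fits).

3

First differences y_{t+1} − y_t: 338, 64, -378, 338, 64, -378, 338, 64, …
The difference pattern repeats every 3 terms and not for any smaller step, so p = 3.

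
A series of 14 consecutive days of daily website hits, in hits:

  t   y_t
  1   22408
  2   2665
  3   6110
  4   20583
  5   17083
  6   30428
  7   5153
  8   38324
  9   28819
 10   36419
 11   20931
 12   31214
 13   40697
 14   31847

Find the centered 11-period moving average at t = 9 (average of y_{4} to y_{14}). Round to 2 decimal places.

27408.91

Sum of periods 4–14: 20583 + 17083 + 30428 + 5153 + 38324 + 28819 + 36419 + 20931 + 31214 + 40697 + 31847 = 301498
Divide by 11: 301498 / 11 = 27408.91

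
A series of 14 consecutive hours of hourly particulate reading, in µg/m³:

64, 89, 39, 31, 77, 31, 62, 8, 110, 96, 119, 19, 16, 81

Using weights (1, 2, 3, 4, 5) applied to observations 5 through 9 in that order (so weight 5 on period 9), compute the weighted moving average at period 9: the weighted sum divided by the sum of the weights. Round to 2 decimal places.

Weighted sum: 1·77 + 2·31 + 3·62 + 4·8 + 5·110 = 77 + 62 + 186 + 32 + 550 = 907
Weight total: 1 + 2 + 3 + 4 + 5 = 15
WMA = 907 / 15 = 60.47

60.47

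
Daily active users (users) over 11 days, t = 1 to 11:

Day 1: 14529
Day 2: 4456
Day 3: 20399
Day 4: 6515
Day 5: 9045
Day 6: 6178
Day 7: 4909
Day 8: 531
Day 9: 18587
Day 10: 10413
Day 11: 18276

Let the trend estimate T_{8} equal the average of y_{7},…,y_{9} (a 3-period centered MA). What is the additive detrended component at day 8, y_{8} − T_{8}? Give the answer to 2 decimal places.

-7478.00

Trend T_8 = (4909 + 531 + 18587) / 3 = 24027/3 = 8009.0000
Detrended value: 531 − 8009.0000 = -7478.00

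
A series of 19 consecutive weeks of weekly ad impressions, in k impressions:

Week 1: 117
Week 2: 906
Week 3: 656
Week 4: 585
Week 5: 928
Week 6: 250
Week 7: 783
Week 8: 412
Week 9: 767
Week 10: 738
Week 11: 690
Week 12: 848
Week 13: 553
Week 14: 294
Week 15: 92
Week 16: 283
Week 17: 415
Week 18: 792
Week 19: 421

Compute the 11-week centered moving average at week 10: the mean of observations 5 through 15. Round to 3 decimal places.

577.727

Sum of periods 5–15: 928 + 250 + 783 + 412 + 767 + 738 + 690 + 848 + 553 + 294 + 92 = 6355
Divide by 11: 6355 / 11 = 577.727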